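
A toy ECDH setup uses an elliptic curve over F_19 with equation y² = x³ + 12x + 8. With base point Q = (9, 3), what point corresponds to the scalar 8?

(13, 10)

Double-and-add on 8 = (1000)₂. Start with Q = (9, 3) for the leading 1-bit.
double: tangent at (9, 3): λ = (3·9² + 12)/(2·3) ≡ 8/6. 6⁻¹ ≡ 16 (mod 19) since 6·16 = 96 ≡ 1, so λ ≡ 8·16 ≡ 14.
  x = λ² - 9 - 9 = 196 - 18 ≡ 7; y = λ·(9 - 7) - 3 ≡ 6. → (7, 6)
double: tangent at (7, 6): λ = (3·7² + 12)/(2·6) ≡ 7/12. 12⁻¹ ≡ 8 (mod 19), so λ ≡ 7·8 ≡ 18.
  x = λ² - 7 - 7 = 324 - 14 ≡ 6; y = λ·(7 - 6) - 6 ≡ 12. → (6, 12)
double: tangent at (6, 12): λ = (3·6² + 12)/(2·12) ≡ 6/5. 5⁻¹ ≡ 4 (mod 19), so λ ≡ 6·4 ≡ 5.
  x = λ² - 6 - 6 = 25 - 12 ≡ 13; y = λ·(6 - 13) - 12 ≡ 10. → (13, 10)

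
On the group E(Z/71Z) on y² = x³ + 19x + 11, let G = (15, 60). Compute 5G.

Double-and-add on 5 = (101)₂. Start with G = (15, 60) for the leading 1-bit.
double: tangent at (15, 60): λ = (3·15² + 19)/(2·60) ≡ 55/49. 49⁻¹ ≡ 29 (mod 71) since 49·29 = 1421 ≡ 1, so λ ≡ 55·29 ≡ 33.
  x = λ² - 15 - 15 = 1089 - 30 ≡ 65; y = λ·(15 - 65) - 60 ≡ 65. → (65, 65)
double: tangent at (65, 65): λ = (3·65² + 19)/(2·65) ≡ 56/59. 59⁻¹ ≡ 65 (mod 71) since 59·65 = 3835 ≡ 1, so λ ≡ 56·65 ≡ 19.
  x = λ² - 65 - 65 = 361 - 130 ≡ 18; y = λ·(65 - 18) - 65 ≡ 47. → (18, 47)
add G: (18, 47) + (15, 60). λ = (60 - 47)/(15 - 18) ≡ 13/68 mod 71. 68⁻¹ ≡ 47 (mod 71), so λ ≡ 43.
  x = λ² - 18 - 15 = 1849 - 33 ≡ 41; y = λ·(18 - 41) - 47 ≡ 29. → (41, 29)

(41, 29)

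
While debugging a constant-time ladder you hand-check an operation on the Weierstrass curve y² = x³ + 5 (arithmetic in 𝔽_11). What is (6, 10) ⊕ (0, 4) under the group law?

(6, 1)

(6, 10) + (0, 4). λ = (4 - 10)/(0 - 6) ≡ 5/5 mod 11. 5⁻¹ ≡ 9 (mod 11), so λ ≡ 1.
  x = λ² - 6 - 0 = 1 - 6 ≡ 6; y = λ·(6 - 6) - 10 ≡ 1. → (6, 1)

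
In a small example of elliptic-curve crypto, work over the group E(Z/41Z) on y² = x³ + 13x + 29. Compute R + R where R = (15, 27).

tangent at (15, 27): λ = (3·15² + 13)/(2·27) ≡ 32/13. 13⁻¹ ≡ 19 (mod 41), so λ ≡ 32·19 ≡ 34.
  x = λ² - 15 - 15 = 1156 - 30 ≡ 19; y = λ·(15 - 19) - 27 ≡ 1. → (19, 1)

(19, 1)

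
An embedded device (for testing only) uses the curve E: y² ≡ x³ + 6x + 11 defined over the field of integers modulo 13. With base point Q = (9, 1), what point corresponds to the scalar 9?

Double-and-add on 9 = (1001)₂. Start with Q = (9, 1) for the leading 1-bit.
double: tangent at (9, 1): λ = (3·9² + 6)/(2·1) ≡ 2/2. 2⁻¹ ≡ 7 (mod 13), so λ ≡ 2·7 ≡ 1.
  x = λ² - 9 - 9 = 1 - 18 ≡ 9; y = λ·(9 - 9) - 1 ≡ 12. → (9, 12)
double: tangent at (9, 12): λ = (3·9² + 6)/(2·12) ≡ 2/11. 11⁻¹ ≡ 6 (mod 13), so λ ≡ 2·6 ≡ 12.
  x = λ² - 9 - 9 = 144 - 18 ≡ 9; y = λ·(9 - 9) - 12 ≡ 1. → (9, 1)
double: tangent at (9, 1): λ = (3·9² + 6)/(2·1) ≡ 2/2. 2⁻¹ ≡ 7 (mod 13), so λ ≡ 2·7 ≡ 1.
  x = λ² - 9 - 9 = 1 - 18 ≡ 9; y = λ·(9 - 9) - 1 ≡ 12. → (9, 12)
add Q: (9, 12) + (9, 1): same x and y₁ ≡ -y₂, so the sum is O.

O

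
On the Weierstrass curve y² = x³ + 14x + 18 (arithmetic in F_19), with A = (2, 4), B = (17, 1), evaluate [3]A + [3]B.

First 3A:
Repeated addition: build up to 3A.
2A: tangent at (2, 4): λ = (3·2² + 14)/(2·4) ≡ 7/8. 8⁻¹ ≡ 12 (mod 19), so λ ≡ 7·12 ≡ 8.
  x = λ² - 2 - 2 = 64 - 4 ≡ 3; y = λ·(2 - 3) - 4 ≡ 7. → (3, 7)
3A: (3, 7) + (2, 4). λ = (4 - 7)/(2 - 3) ≡ 16/18 mod 19. 18⁻¹ ≡ 18 (mod 19), so λ ≡ 3.
  x = λ² - 3 - 2 = 9 - 5 ≡ 4; y = λ·(3 - 4) - 7 ≡ 9. → (4, 9)
3A = (4, 9).
Next 3B:
Repeated addition: build up to 3B.
2B: tangent at (17, 1): λ = (3·17² + 14)/(2·1) ≡ 7/2. 2⁻¹ ≡ 10 (mod 19) since 2·10 = 20 ≡ 1, so λ ≡ 7·10 ≡ 13.
  x = λ² - 17 - 17 = 169 - 34 ≡ 2; y = λ·(17 - 2) - 1 ≡ 4. → (2, 4)
3B: (2, 4) + (17, 1). λ = (1 - 4)/(17 - 2) ≡ 16/15 mod 19. 15⁻¹ ≡ 14 (mod 19), so λ ≡ 15.
  x = λ² - 2 - 17 = 225 - 19 ≡ 16; y = λ·(2 - 16) - 4 ≡ 14. → (16, 14)
3B = (16, 14).
Finally 3A + 3B:
(4, 9) + (16, 14). λ = (14 - 9)/(16 - 4) ≡ 5/12 mod 19. 12⁻¹ ≡ 8 (mod 19), so λ ≡ 2.
  x = λ² - 4 - 16 = 4 - 20 ≡ 3; y = λ·(4 - 3) - 9 ≡ 12. → (3, 12)

(3, 12)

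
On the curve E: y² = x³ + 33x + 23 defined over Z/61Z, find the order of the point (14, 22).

3

2P: tangent at (14, 22): λ = (3·14² + 33)/(2·22) ≡ 11/44. 44⁻¹ ≡ 43 (mod 61) since 44·43 = 1892 ≡ 1, so λ ≡ 11·43 ≡ 46.
  x = λ² - 14 - 14 = 2116 - 28 ≡ 14; y = λ·(14 - 14) - 22 ≡ 39. → (14, 39)
3P: (14, 39) + (14, 22): same x and y₁ ≡ -y₂, so the sum is O.
3P = O, so the order is 3.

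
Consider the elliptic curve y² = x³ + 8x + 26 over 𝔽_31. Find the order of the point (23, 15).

2P: tangent at (23, 15): λ = (3·23² + 8)/(2·15) ≡ 14/30. 30⁻¹ ≡ 30 (mod 31) since 30·30 = 900 ≡ 1, so λ ≡ 14·30 ≡ 17.
  x = λ² - 23 - 23 = 289 - 46 ≡ 26; y = λ·(23 - 26) - 15 ≡ 27. → (26, 27)
3P: (26, 27) + (23, 15). λ = (15 - 27)/(23 - 26) ≡ 19/28 mod 31. 28⁻¹ ≡ 10 (mod 31) since 28·10 = 280 ≡ 1, so λ ≡ 4.
  x = λ² - 26 - 23 = 16 - 49 ≡ 29; y = λ·(26 - 29) - 27 ≡ 23. → (29, 23)
4P: (29, 23) + (23, 15). λ = (15 - 23)/(23 - 29) ≡ 23/25 mod 31. 25⁻¹ ≡ 5 (mod 31) since 25·5 = 125 ≡ 1, so λ ≡ 22.
  x = λ² - 29 - 23 = 484 - 52 ≡ 29; y = λ·(29 - 29) - 23 ≡ 8. → (29, 8)
5P: (29, 8) + (23, 15). λ = (15 - 8)/(23 - 29) ≡ 7/25 mod 31. 25⁻¹ ≡ 5 (mod 31), so λ ≡ 4.
  x = λ² - 29 - 23 = 16 - 52 ≡ 26; y = λ·(29 - 26) - 8 ≡ 4. → (26, 4)
6P: (26, 4) + (23, 15). λ = (15 - 4)/(23 - 26) ≡ 11/28 mod 31. 28⁻¹ ≡ 10 (mod 31), so λ ≡ 17.
  x = λ² - 26 - 23 = 289 - 49 ≡ 23; y = λ·(26 - 23) - 4 ≡ 16. → (23, 16)
7P: (23, 16) + (23, 15): same x and y₁ ≡ -y₂, so the sum is 𝒪.
7P = 𝒪, so the order is 7.

7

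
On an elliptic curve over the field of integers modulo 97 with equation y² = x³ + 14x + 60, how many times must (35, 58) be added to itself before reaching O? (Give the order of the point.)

2P: tangent at (35, 58): λ = (3·35² + 14)/(2·58) ≡ 3/19. 19⁻¹ ≡ 46 (mod 97), so λ ≡ 3·46 ≡ 41.
  x = λ² - 35 - 35 = 1681 - 70 ≡ 59; y = λ·(35 - 59) - 58 ≡ 25. → (59, 25)
3P: (59, 25) + (35, 58). λ = (58 - 25)/(35 - 59) ≡ 33/73 mod 97. 73⁻¹ ≡ 4 (mod 97), so λ ≡ 35.
  x = λ² - 59 - 35 = 1225 - 94 ≡ 64; y = λ·(59 - 64) - 25 ≡ 91. → (64, 91)
4P: (64, 91) + (35, 58). λ = (58 - 91)/(35 - 64) ≡ 64/68 mod 97. 68⁻¹ ≡ 10 (mod 97) since 68·10 = 680 ≡ 1, so λ ≡ 58.
  x = λ² - 64 - 35 = 3364 - 99 ≡ 64; y = λ·(64 - 64) - 91 ≡ 6. → (64, 6)
5P: (64, 6) + (35, 58). λ = (58 - 6)/(35 - 64) ≡ 52/68 mod 97. 68⁻¹ ≡ 10 (mod 97), so λ ≡ 35.
  x = λ² - 64 - 35 = 1225 - 99 ≡ 59; y = λ·(64 - 59) - 6 ≡ 72. → (59, 72)
6P: (59, 72) + (35, 58). λ = (58 - 72)/(35 - 59) ≡ 83/73 mod 97. 73⁻¹ ≡ 4 (mod 97), so λ ≡ 41.
  x = λ² - 59 - 35 = 1681 - 94 ≡ 35; y = λ·(59 - 35) - 72 ≡ 39. → (35, 39)
7P: (35, 39) + (35, 58): same x and y₁ ≡ -y₂, so the sum is O.
7P = O, so the order is 7.

7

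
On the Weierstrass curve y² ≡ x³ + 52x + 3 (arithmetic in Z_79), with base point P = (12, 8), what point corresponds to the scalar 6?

(38, 45)

Repeated addition: build up to 6P.
2P: tangent at (12, 8): λ = (3·12² + 52)/(2·8) ≡ 10/16. 16⁻¹ ≡ 5 (mod 79) since 16·5 = 80 ≡ 1, so λ ≡ 10·5 ≡ 50.
  x = λ² - 12 - 12 = 2500 - 24 ≡ 27; y = λ·(12 - 27) - 8 ≡ 32. → (27, 32)
3P: (27, 32) + (12, 8). λ = (8 - 32)/(12 - 27) ≡ 55/64 mod 79. 64⁻¹ ≡ 21 (mod 79), so λ ≡ 49.
  x = λ² - 27 - 12 = 2401 - 39 ≡ 71; y = λ·(27 - 71) - 32 ≡ 24. → (71, 24)
4P: (71, 24) + (12, 8). λ = (8 - 24)/(12 - 71) ≡ 63/20 mod 79. 20⁻¹ ≡ 4 (mod 79) since 20·4 = 80 ≡ 1, so λ ≡ 15.
  x = λ² - 71 - 12 = 225 - 83 ≡ 63; y = λ·(71 - 63) - 24 ≡ 17. → (63, 17)
5P: (63, 17) + (12, 8). λ = (8 - 17)/(12 - 63) ≡ 70/28 mod 79. 28⁻¹ ≡ 48 (mod 79) since 28·48 = 1344 ≡ 1, so λ ≡ 42.
  x = λ² - 63 - 12 = 1764 - 75 ≡ 30; y = λ·(63 - 30) - 17 ≡ 26. → (30, 26)
6P: (30, 26) + (12, 8). λ = (8 - 26)/(12 - 30) ≡ 61/61 mod 79. 61⁻¹ ≡ 57 (mod 79), so λ ≡ 1.
  x = λ² - 30 - 12 = 1 - 42 ≡ 38; y = λ·(30 - 38) - 26 ≡ 45. → (38, 45)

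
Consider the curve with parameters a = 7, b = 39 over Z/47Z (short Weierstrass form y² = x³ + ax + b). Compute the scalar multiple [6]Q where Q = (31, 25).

Repeated addition: build up to 6Q.
2Q: tangent at (31, 25): λ = (3·31² + 7)/(2·25) ≡ 23/3. 3⁻¹ ≡ 16 (mod 47) since 3·16 = 48 ≡ 1, so λ ≡ 23·16 ≡ 39.
  x = λ² - 31 - 31 = 1521 - 62 ≡ 2; y = λ·(31 - 2) - 25 ≡ 25. → (2, 25)
3Q: (2, 25) + (31, 25). λ = (25 - 25)/(31 - 2) ≡ 0/29 mod 47. 29⁻¹ ≡ 13 (mod 47), so λ ≡ 0.
  x = λ² - 2 - 31 = 0 - 33 ≡ 14; y = λ·(2 - 14) - 25 ≡ 22. → (14, 22)
4Q: (14, 22) + (31, 25). λ = (25 - 22)/(31 - 14) ≡ 3/17 mod 47. 17⁻¹ ≡ 36 (mod 47) since 17·36 = 612 ≡ 1, so λ ≡ 14.
  x = λ² - 14 - 31 = 196 - 45 ≡ 10; y = λ·(14 - 10) - 22 ≡ 34. → (10, 34)
5Q: (10, 34) + (31, 25). λ = (25 - 34)/(31 - 10) ≡ 38/21 mod 47. 21⁻¹ ≡ 9 (mod 47) since 21·9 = 189 ≡ 1, so λ ≡ 13.
  x = λ² - 10 - 31 = 169 - 41 ≡ 34; y = λ·(10 - 34) - 34 ≡ 30. → (34, 30)
6Q: (34, 30) + (31, 25). λ = (25 - 30)/(31 - 34) ≡ 42/44 mod 47. 44⁻¹ ≡ 31 (mod 47) since 44·31 = 1364 ≡ 1, so λ ≡ 33.
  x = λ² - 34 - 31 = 1089 - 65 ≡ 37; y = λ·(34 - 37) - 30 ≡ 12. → (37, 12)

(37, 12)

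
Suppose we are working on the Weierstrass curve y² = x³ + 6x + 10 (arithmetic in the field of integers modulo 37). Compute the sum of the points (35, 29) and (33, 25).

(35, 29) + (33, 25). λ = (25 - 29)/(33 - 35) ≡ 33/35 mod 37. 35⁻¹ ≡ 18 (mod 37) since 35·18 = 630 ≡ 1, so λ ≡ 2.
  x = λ² - 35 - 33 = 4 - 68 ≡ 10; y = λ·(35 - 10) - 29 ≡ 21. → (10, 21)

(10, 21)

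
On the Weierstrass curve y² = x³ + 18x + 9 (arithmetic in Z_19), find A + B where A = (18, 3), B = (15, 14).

(18, 3) + (15, 14). λ = (14 - 3)/(15 - 18) ≡ 11/16 mod 19. 16⁻¹ ≡ 6 (mod 19) since 16·6 = 96 ≡ 1, so λ ≡ 9.
  x = λ² - 18 - 15 = 81 - 33 ≡ 10; y = λ·(18 - 10) - 3 ≡ 12. → (10, 12)

(10, 12)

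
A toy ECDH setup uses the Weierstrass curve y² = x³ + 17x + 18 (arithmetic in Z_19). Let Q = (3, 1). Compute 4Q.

(3, 1)

Repeated addition: build up to 4Q.
2Q: tangent at (3, 1): λ = (3·3² + 17)/(2·1) ≡ 6/2. 2⁻¹ ≡ 10 (mod 19) since 2·10 = 20 ≡ 1, so λ ≡ 6·10 ≡ 3.
  x = λ² - 3 - 3 = 9 - 6 ≡ 3; y = λ·(3 - 3) - 1 ≡ 18. → (3, 18)
3Q: (3, 18) + (3, 1): same x and y₁ ≡ -y₂, so the sum is the point at infinity.
4Q: the point at infinity + (3, 1) = (3, 1) (identity).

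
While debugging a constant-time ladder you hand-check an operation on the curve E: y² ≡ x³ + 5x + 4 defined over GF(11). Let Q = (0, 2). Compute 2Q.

(5, 0)

tangent at (0, 2): λ = (3·0² + 5)/(2·2) ≡ 5/4. 4⁻¹ ≡ 3 (mod 11), so λ ≡ 5·3 ≡ 4.
  x = λ² - 0 - 0 = 16 - 0 ≡ 5; y = λ·(0 - 5) - 2 ≡ 0. → (5, 0)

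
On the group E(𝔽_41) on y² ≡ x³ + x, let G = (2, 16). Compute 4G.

Double-and-add on 4 = (100)₂. Start with G = (2, 16) for the leading 1-bit.
double: tangent at (2, 16): λ = (3·2² + 1)/(2·16) ≡ 13/32. 32⁻¹ ≡ 9 (mod 41) since 32·9 = 288 ≡ 1, so λ ≡ 13·9 ≡ 35.
  x = λ² - 2 - 2 = 1225 - 4 ≡ 32; y = λ·(2 - 32) - 16 ≡ 0. → (32, 0)
double: (32, 0) + (32, 0): same x and y₁ ≡ -y₂, so the sum is O.

O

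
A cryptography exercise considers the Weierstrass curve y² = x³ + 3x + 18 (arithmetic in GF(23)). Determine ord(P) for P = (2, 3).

2P: tangent at (2, 3): λ = (3·2² + 3)/(2·3) ≡ 15/6. 6⁻¹ ≡ 4 (mod 23), so λ ≡ 15·4 ≡ 14.
  x = λ² - 2 - 2 = 196 - 4 ≡ 8; y = λ·(2 - 8) - 3 ≡ 5. → (8, 5)
3P: (8, 5) + (2, 3). λ = (3 - 5)/(2 - 8) ≡ 21/17 mod 23. 17⁻¹ ≡ 19 (mod 23) since 17·19 = 323 ≡ 1, so λ ≡ 8.
  x = λ² - 8 - 2 = 64 - 10 ≡ 8; y = λ·(8 - 8) - 5 ≡ 18. → (8, 18)
4P: (8, 18) + (2, 3). λ = (3 - 18)/(2 - 8) ≡ 8/17 mod 23. 17⁻¹ ≡ 19 (mod 23) since 17·19 = 323 ≡ 1, so λ ≡ 14.
  x = λ² - 8 - 2 = 196 - 10 ≡ 2; y = λ·(8 - 2) - 18 ≡ 20. → (2, 20)
5P: (2, 20) + (2, 3): same x and y₁ ≡ -y₂, so the sum is O.
5P = O, so the order is 5.

5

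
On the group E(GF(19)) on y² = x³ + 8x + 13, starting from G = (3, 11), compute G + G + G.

(3, 8)

Repeated addition: build up to 3G.
2G: tangent at (3, 11): λ = (3·3² + 8)/(2·11) ≡ 16/3. 3⁻¹ ≡ 13 (mod 19), so λ ≡ 16·13 ≡ 18.
  x = λ² - 3 - 3 = 324 - 6 ≡ 14; y = λ·(3 - 14) - 11 ≡ 0. → (14, 0)
3G: (14, 0) + (3, 11). λ = (11 - 0)/(3 - 14) ≡ 11/8 mod 19. 8⁻¹ ≡ 12 (mod 19), so λ ≡ 18.
  x = λ² - 14 - 3 = 324 - 17 ≡ 3; y = λ·(14 - 3) - 0 ≡ 8. → (3, 8)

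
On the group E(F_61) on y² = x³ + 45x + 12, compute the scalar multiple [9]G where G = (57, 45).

(0, 45)

Double-and-add on 9 = (1001)₂. Start with G = (57, 45) for the leading 1-bit.
double: tangent at (57, 45): λ = (3·57² + 45)/(2·45) ≡ 32/29. 29⁻¹ ≡ 40 (mod 61), so λ ≡ 32·40 ≡ 60.
  x = λ² - 57 - 57 = 3600 - 114 ≡ 9; y = λ·(57 - 9) - 45 ≡ 29. → (9, 29)
double: tangent at (9, 29): λ = (3·9² + 45)/(2·29) ≡ 44/58. 58⁻¹ ≡ 20 (mod 61) since 58·20 = 1160 ≡ 1, so λ ≡ 44·20 ≡ 26.
  x = λ² - 9 - 9 = 676 - 18 ≡ 48; y = λ·(9 - 48) - 29 ≡ 55. → (48, 55)
double: tangent at (48, 55): λ = (3·48² + 45)/(2·55) ≡ 3/49. 49⁻¹ ≡ 5 (mod 61), so λ ≡ 3·5 ≡ 15.
  x = λ² - 48 - 48 = 225 - 96 ≡ 7; y = λ·(48 - 7) - 55 ≡ 11. → (7, 11)
add G: (7, 11) + (57, 45). λ = (45 - 11)/(57 - 7) ≡ 34/50 mod 61. 50⁻¹ ≡ 11 (mod 61), so λ ≡ 8.
  x = λ² - 7 - 57 = 64 - 64 ≡ 0; y = λ·(7 - 0) - 11 ≡ 45. → (0, 45)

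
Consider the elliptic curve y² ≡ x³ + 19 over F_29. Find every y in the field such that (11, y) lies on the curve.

x³ + 0x + 19 = 1350 ≡ 16 (mod 29).
Square roots of 16 mod 29: 4 and 25 (since 4² = 16 ≡ 16).

4, 25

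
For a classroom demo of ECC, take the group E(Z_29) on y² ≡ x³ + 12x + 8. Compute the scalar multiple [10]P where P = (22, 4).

Double-and-add on 10 = (1010)₂. Start with P = (22, 4) for the leading 1-bit.
double: tangent at (22, 4): λ = (3·22² + 12)/(2·4) ≡ 14/8. 8⁻¹ ≡ 11 (mod 29), so λ ≡ 14·11 ≡ 9.
  x = λ² - 22 - 22 = 81 - 44 ≡ 8; y = λ·(22 - 8) - 4 ≡ 6. → (8, 6)
double: tangent at (8, 6): λ = (3·8² + 12)/(2·6) ≡ 1/12. 12⁻¹ ≡ 17 (mod 29), so λ ≡ 1·17 ≡ 17.
  x = λ² - 8 - 8 = 289 - 16 ≡ 12; y = λ·(8 - 12) - 6 ≡ 13. → (12, 13)
add P: (12, 13) + (22, 4). λ = (4 - 13)/(22 - 12) ≡ 20/10 mod 29. 10⁻¹ ≡ 3 (mod 29) since 10·3 = 30 ≡ 1, so λ ≡ 2.
  x = λ² - 12 - 22 = 4 - 34 ≡ 28; y = λ·(12 - 28) - 13 ≡ 13. → (28, 13)
double: tangent at (28, 13): λ = (3·28² + 12)/(2·13) ≡ 15/26. 26⁻¹ ≡ 19 (mod 29) since 26·19 = 494 ≡ 1, so λ ≡ 15·19 ≡ 24.
  x = λ² - 28 - 28 = 576 - 56 ≡ 27; y = λ·(28 - 27) - 13 ≡ 11. → (27, 11)

(27, 11)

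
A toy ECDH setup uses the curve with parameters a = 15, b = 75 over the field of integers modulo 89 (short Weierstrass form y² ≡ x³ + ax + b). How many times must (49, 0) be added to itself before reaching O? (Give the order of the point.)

2

2P: (49, 0) + (49, 0): same x and y₁ ≡ -y₂, so the sum is O.
2P = O, so the order is 2.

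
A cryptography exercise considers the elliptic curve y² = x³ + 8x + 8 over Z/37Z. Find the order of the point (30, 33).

2P: tangent at (30, 33): λ = (3·30² + 8)/(2·33) ≡ 7/29. 29⁻¹ ≡ 23 (mod 37), so λ ≡ 7·23 ≡ 13.
  x = λ² - 30 - 30 = 169 - 60 ≡ 35; y = λ·(30 - 35) - 33 ≡ 13. → (35, 13)
3P: (35, 13) + (30, 33). λ = (33 - 13)/(30 - 35) ≡ 20/32 mod 37. 32⁻¹ ≡ 22 (mod 37) since 32·22 = 704 ≡ 1, so λ ≡ 33.
  x = λ² - 35 - 30 = 1089 - 65 ≡ 25; y = λ·(35 - 25) - 13 ≡ 21. → (25, 21)
4P: (25, 21) + (30, 33). λ = (33 - 21)/(30 - 25) ≡ 12/5 mod 37. 5⁻¹ ≡ 15 (mod 37), so λ ≡ 32.
  x = λ² - 25 - 30 = 1024 - 55 ≡ 7; y = λ·(25 - 7) - 21 ≡ 0. → (7, 0)
5P: (7, 0) + (30, 33). λ = (33 - 0)/(30 - 7) ≡ 33/23 mod 37. 23⁻¹ ≡ 29 (mod 37), so λ ≡ 32.
  x = λ² - 7 - 30 = 1024 - 37 ≡ 25; y = λ·(7 - 25) - 0 ≡ 16. → (25, 16)
6P: (25, 16) + (30, 33). λ = (33 - 16)/(30 - 25) ≡ 17/5 mod 37. 5⁻¹ ≡ 15 (mod 37), so λ ≡ 33.
  x = λ² - 25 - 30 = 1089 - 55 ≡ 35; y = λ·(25 - 35) - 16 ≡ 24. → (35, 24)
7P: (35, 24) + (30, 33). λ = (33 - 24)/(30 - 35) ≡ 9/32 mod 37. 32⁻¹ ≡ 22 (mod 37) since 32·22 = 704 ≡ 1, so λ ≡ 13.
  x = λ² - 35 - 30 = 169 - 65 ≡ 30; y = λ·(35 - 30) - 24 ≡ 4. → (30, 4)
8P: (30, 4) + (30, 33): same x and y₁ ≡ -y₂, so the sum is the point at infinity.
8P = the point at infinity, so the order is 8.

8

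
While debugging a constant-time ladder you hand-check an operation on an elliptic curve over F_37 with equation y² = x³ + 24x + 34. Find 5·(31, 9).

(24, 2)

Write Q = (31, 9).
Repeated addition: build up to 5Q.
2Q: tangent at (31, 9): λ = (3·31² + 24)/(2·9) ≡ 21/18. 18⁻¹ ≡ 35 (mod 37), so λ ≡ 21·35 ≡ 32.
  x = λ² - 31 - 31 = 1024 - 62 ≡ 0; y = λ·(31 - 0) - 9 ≡ 21. → (0, 21)
3Q: (0, 21) + (31, 9). λ = (9 - 21)/(31 - 0) ≡ 25/31 mod 37. 31⁻¹ ≡ 6 (mod 37), so λ ≡ 2.
  x = λ² - 0 - 31 = 4 - 31 ≡ 10; y = λ·(0 - 10) - 21 ≡ 33. → (10, 33)
4Q: (10, 33) + (31, 9). λ = (9 - 33)/(31 - 10) ≡ 13/21 mod 37. 21⁻¹ ≡ 30 (mod 37) since 21·30 = 630 ≡ 1, so λ ≡ 20.
  x = λ² - 10 - 31 = 400 - 41 ≡ 26; y = λ·(10 - 26) - 33 ≡ 17. → (26, 17)
5Q: (26, 17) + (31, 9). λ = (9 - 17)/(31 - 26) ≡ 29/5 mod 37. 5⁻¹ ≡ 15 (mod 37), so λ ≡ 28.
  x = λ² - 26 - 31 = 784 - 57 ≡ 24; y = λ·(26 - 24) - 17 ≡ 2. → (24, 2)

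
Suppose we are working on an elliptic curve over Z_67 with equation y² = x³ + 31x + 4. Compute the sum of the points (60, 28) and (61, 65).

(42, 35)

(60, 28) + (61, 65). λ = (65 - 28)/(61 - 60) ≡ 37/1 mod 67. 1⁻¹ ≡ 1 (mod 67), so λ ≡ 37.
  x = λ² - 60 - 61 = 1369 - 121 ≡ 42; y = λ·(60 - 42) - 28 ≡ 35. → (42, 35)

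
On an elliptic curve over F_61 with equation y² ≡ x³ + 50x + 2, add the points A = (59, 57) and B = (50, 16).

(59, 57) + (50, 16). λ = (16 - 57)/(50 - 59) ≡ 20/52 mod 61. 52⁻¹ ≡ 27 (mod 61) since 52·27 = 1404 ≡ 1, so λ ≡ 52.
  x = λ² - 59 - 50 = 2704 - 109 ≡ 33; y = λ·(59 - 33) - 57 ≡ 14. → (33, 14)

(33, 14)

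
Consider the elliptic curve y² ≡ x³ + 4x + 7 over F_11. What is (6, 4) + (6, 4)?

tangent at (6, 4): λ = (3·6² + 4)/(2·4) ≡ 2/8. 8⁻¹ ≡ 7 (mod 11), so λ ≡ 2·7 ≡ 3.
  x = λ² - 6 - 6 = 9 - 12 ≡ 8; y = λ·(6 - 8) - 4 ≡ 1. → (8, 1)

(8, 1)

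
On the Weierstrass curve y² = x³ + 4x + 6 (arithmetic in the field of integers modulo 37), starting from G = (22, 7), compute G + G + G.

(36, 1)

Repeated addition: build up to 3G.
2G: tangent at (22, 7): λ = (3·22² + 4)/(2·7) ≡ 13/14. 14⁻¹ ≡ 8 (mod 37), so λ ≡ 13·8 ≡ 30.
  x = λ² - 22 - 22 = 900 - 44 ≡ 5; y = λ·(22 - 5) - 7 ≡ 22. → (5, 22)
3G: (5, 22) + (22, 7). λ = (7 - 22)/(22 - 5) ≡ 22/17 mod 37. 17⁻¹ ≡ 24 (mod 37) since 17·24 = 408 ≡ 1, so λ ≡ 10.
  x = λ² - 5 - 22 = 100 - 27 ≡ 36; y = λ·(5 - 36) - 22 ≡ 1. → (36, 1)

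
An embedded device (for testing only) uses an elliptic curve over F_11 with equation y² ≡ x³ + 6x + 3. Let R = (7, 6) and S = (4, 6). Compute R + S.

(0, 5)

(7, 6) + (4, 6). λ = (6 - 6)/(4 - 7) ≡ 0/8 mod 11. 8⁻¹ ≡ 7 (mod 11), so λ ≡ 0.
  x = λ² - 7 - 4 = 0 - 11 ≡ 0; y = λ·(7 - 0) - 6 ≡ 5. → (0, 5)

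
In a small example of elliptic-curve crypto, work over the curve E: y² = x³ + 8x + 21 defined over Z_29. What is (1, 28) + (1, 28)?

(21, 24)

tangent at (1, 28): λ = (3·1² + 8)/(2·28) ≡ 11/27. 27⁻¹ ≡ 14 (mod 29), so λ ≡ 11·14 ≡ 9.
  x = λ² - 1 - 1 = 81 - 2 ≡ 21; y = λ·(1 - 21) - 28 ≡ 24. → (21, 24)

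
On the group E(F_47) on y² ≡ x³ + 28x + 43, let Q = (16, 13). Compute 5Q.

(39, 23)

Repeated addition: build up to 5Q.
2Q: tangent at (16, 13): λ = (3·16² + 28)/(2·13) ≡ 44/26. 26⁻¹ ≡ 38 (mod 47), so λ ≡ 44·38 ≡ 27.
  x = λ² - 16 - 16 = 729 - 32 ≡ 39; y = λ·(16 - 39) - 13 ≡ 24. → (39, 24)
3Q: (39, 24) + (16, 13). λ = (13 - 24)/(16 - 39) ≡ 36/24 mod 47. 24⁻¹ ≡ 2 (mod 47) since 24·2 = 48 ≡ 1, so λ ≡ 25.
  x = λ² - 39 - 16 = 625 - 55 ≡ 6; y = λ·(39 - 6) - 24 ≡ 2. → (6, 2)
4Q: (6, 2) + (16, 13). λ = (13 - 2)/(16 - 6) ≡ 11/10 mod 47. 10⁻¹ ≡ 33 (mod 47) since 10·33 = 330 ≡ 1, so λ ≡ 34.
  x = λ² - 6 - 16 = 1156 - 22 ≡ 6; y = λ·(6 - 6) - 2 ≡ 45. → (6, 45)
5Q: (6, 45) + (16, 13). λ = (13 - 45)/(16 - 6) ≡ 15/10 mod 47. 10⁻¹ ≡ 33 (mod 47) since 10·33 = 330 ≡ 1, so λ ≡ 25.
  x = λ² - 6 - 16 = 625 - 22 ≡ 39; y = λ·(6 - 39) - 45 ≡ 23. → (39, 23)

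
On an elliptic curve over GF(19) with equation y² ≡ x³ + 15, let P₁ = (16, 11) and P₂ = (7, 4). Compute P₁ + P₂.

(16, 11) + (7, 4). λ = (4 - 11)/(7 - 16) ≡ 12/10 mod 19. 10⁻¹ ≡ 2 (mod 19) since 10·2 = 20 ≡ 1, so λ ≡ 5.
  x = λ² - 16 - 7 = 25 - 23 ≡ 2; y = λ·(16 - 2) - 11 ≡ 2. → (2, 2)

(2, 2)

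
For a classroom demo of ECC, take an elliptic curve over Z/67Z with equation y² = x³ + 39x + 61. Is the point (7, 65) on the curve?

no

y² = 65² ≡ 4; x³ + 39x + 61 = 677 ≡ 7 (mod 67). 4 ≠ 7.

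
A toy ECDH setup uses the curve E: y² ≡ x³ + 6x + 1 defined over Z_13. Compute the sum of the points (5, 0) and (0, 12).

(7, 10)

(5, 0) + (0, 12). λ = (12 - 0)/(0 - 5) ≡ 12/8 mod 13. 8⁻¹ ≡ 5 (mod 13), so λ ≡ 8.
  x = λ² - 5 - 0 = 64 - 5 ≡ 7; y = λ·(5 - 7) - 0 ≡ 10. → (7, 10)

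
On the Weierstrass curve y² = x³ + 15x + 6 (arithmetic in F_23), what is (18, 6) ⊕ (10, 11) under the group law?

(18, 6) + (10, 11). λ = (11 - 6)/(10 - 18) ≡ 5/15 mod 23. 15⁻¹ ≡ 20 (mod 23), so λ ≡ 8.
  x = λ² - 18 - 10 = 64 - 28 ≡ 13; y = λ·(18 - 13) - 6 ≡ 11. → (13, 11)

(13, 11)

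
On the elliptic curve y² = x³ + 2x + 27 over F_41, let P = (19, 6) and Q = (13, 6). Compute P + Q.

(9, 35)

(19, 6) + (13, 6). λ = (6 - 6)/(13 - 19) ≡ 0/35 mod 41. 35⁻¹ ≡ 34 (mod 41) since 35·34 = 1190 ≡ 1, so λ ≡ 0.
  x = λ² - 19 - 13 = 0 - 32 ≡ 9; y = λ·(19 - 9) - 6 ≡ 35. → (9, 35)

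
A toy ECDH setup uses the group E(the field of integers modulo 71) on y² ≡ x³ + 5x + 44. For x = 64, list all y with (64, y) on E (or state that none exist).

none

x³ + 5x + 44 = 262508 ≡ 21 (mod 71).
21 is a non-residue mod 71; no y exists.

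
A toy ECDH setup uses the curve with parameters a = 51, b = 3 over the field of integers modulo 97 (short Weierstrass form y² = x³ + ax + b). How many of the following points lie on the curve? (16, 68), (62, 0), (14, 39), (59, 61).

(16, 68): 68² ≡ 65, rhs ≡ 65 → on.
(62, 0): 0² ≡ 0, rhs ≡ 60 → off.
(14, 39): 39² ≡ 66, rhs ≡ 66 → on.
(59, 61): 61² ≡ 35, rhs ≡ 35 → on.

3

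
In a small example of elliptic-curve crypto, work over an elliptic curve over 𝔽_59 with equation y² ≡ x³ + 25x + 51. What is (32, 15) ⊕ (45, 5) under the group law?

(32, 15) + (45, 5). λ = (5 - 15)/(45 - 32) ≡ 49/13 mod 59. 13⁻¹ ≡ 50 (mod 59), so λ ≡ 31.
  x = λ² - 32 - 45 = 961 - 77 ≡ 58; y = λ·(32 - 58) - 15 ≡ 5. → (58, 5)

(58, 5)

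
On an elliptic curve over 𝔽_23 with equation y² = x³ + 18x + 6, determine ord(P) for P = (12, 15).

2P: tangent at (12, 15): λ = (3·12² + 18)/(2·15) ≡ 13/7. 7⁻¹ ≡ 10 (mod 23), so λ ≡ 13·10 ≡ 15.
  x = λ² - 12 - 12 = 225 - 24 ≡ 17; y = λ·(12 - 17) - 15 ≡ 2. → (17, 2)
3P: (17, 2) + (12, 15). λ = (15 - 2)/(12 - 17) ≡ 13/18 mod 23. 18⁻¹ ≡ 9 (mod 23), so λ ≡ 2.
  x = λ² - 17 - 12 = 4 - 29 ≡ 21; y = λ·(17 - 21) - 2 ≡ 13. → (21, 13)
4P: (21, 13) + (12, 15). λ = (15 - 13)/(12 - 21) ≡ 2/14 mod 23. 14⁻¹ ≡ 5 (mod 23) since 14·5 = 70 ≡ 1, so λ ≡ 10.
  x = λ² - 21 - 12 = 100 - 33 ≡ 21; y = λ·(21 - 21) - 13 ≡ 10. → (21, 10)
5P: (21, 10) + (12, 15). λ = (15 - 10)/(12 - 21) ≡ 5/14 mod 23. 14⁻¹ ≡ 5 (mod 23), so λ ≡ 2.
  x = λ² - 21 - 12 = 4 - 33 ≡ 17; y = λ·(21 - 17) - 10 ≡ 21. → (17, 21)
6P: (17, 21) + (12, 15). λ = (15 - 21)/(12 - 17) ≡ 17/18 mod 23. 18⁻¹ ≡ 9 (mod 23) since 18·9 = 162 ≡ 1, so λ ≡ 15.
  x = λ² - 17 - 12 = 225 - 29 ≡ 12; y = λ·(17 - 12) - 21 ≡ 8. → (12, 8)
7P: (12, 8) + (12, 15): same x and y₁ ≡ -y₂, so the sum is O.
7P = O, so the order is 7.

7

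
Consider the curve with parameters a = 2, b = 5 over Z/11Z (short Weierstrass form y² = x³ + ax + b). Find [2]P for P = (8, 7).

tangent at (8, 7): λ = (3·8² + 2)/(2·7) ≡ 7/3. 3⁻¹ ≡ 4 (mod 11) since 3·4 = 12 ≡ 1, so λ ≡ 7·4 ≡ 6.
  x = λ² - 8 - 8 = 36 - 16 ≡ 9; y = λ·(8 - 9) - 7 ≡ 9. → (9, 9)

(9, 9)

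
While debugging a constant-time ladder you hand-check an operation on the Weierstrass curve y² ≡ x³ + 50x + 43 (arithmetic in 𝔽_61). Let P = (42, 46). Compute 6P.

(44, 21)

Repeated addition: build up to 6P.
2P: tangent at (42, 46): λ = (3·42² + 50)/(2·46) ≡ 35/31. 31⁻¹ ≡ 2 (mod 61), so λ ≡ 35·2 ≡ 9.
  x = λ² - 42 - 42 = 81 - 84 ≡ 58; y = λ·(42 - 58) - 46 ≡ 54. → (58, 54)
3P: (58, 54) + (42, 46). λ = (46 - 54)/(42 - 58) ≡ 53/45 mod 61. 45⁻¹ ≡ 19 (mod 61), so λ ≡ 31.
  x = λ² - 58 - 42 = 961 - 100 ≡ 7; y = λ·(58 - 7) - 54 ≡ 2. → (7, 2)
4P: (7, 2) + (42, 46). λ = (46 - 2)/(42 - 7) ≡ 44/35 mod 61. 35⁻¹ ≡ 7 (mod 61) since 35·7 = 245 ≡ 1, so λ ≡ 3.
  x = λ² - 7 - 42 = 9 - 49 ≡ 21; y = λ·(7 - 21) - 2 ≡ 17. → (21, 17)
5P: (21, 17) + (42, 46). λ = (46 - 17)/(42 - 21) ≡ 29/21 mod 61. 21⁻¹ ≡ 32 (mod 61) since 21·32 = 672 ≡ 1, so λ ≡ 13.
  x = λ² - 21 - 42 = 169 - 63 ≡ 45; y = λ·(21 - 45) - 17 ≡ 37. → (45, 37)
6P: (45, 37) + (42, 46). λ = (46 - 37)/(42 - 45) ≡ 9/58 mod 61. 58⁻¹ ≡ 20 (mod 61) since 58·20 = 1160 ≡ 1, so λ ≡ 58.
  x = λ² - 45 - 42 = 3364 - 87 ≡ 44; y = λ·(45 - 44) - 37 ≡ 21. → (44, 21)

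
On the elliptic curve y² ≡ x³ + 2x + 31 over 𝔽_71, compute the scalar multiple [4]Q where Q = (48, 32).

Repeated addition: build up to 4Q.
2Q: tangent at (48, 32): λ = (3·48² + 2)/(2·32) ≡ 27/64. 64⁻¹ ≡ 10 (mod 71), so λ ≡ 27·10 ≡ 57.
  x = λ² - 48 - 48 = 3249 - 96 ≡ 29; y = λ·(48 - 29) - 32 ≡ 57. → (29, 57)
3Q: (29, 57) + (48, 32). λ = (32 - 57)/(48 - 29) ≡ 46/19 mod 71. 19⁻¹ ≡ 15 (mod 71), so λ ≡ 51.
  x = λ² - 29 - 48 = 2601 - 77 ≡ 39; y = λ·(29 - 39) - 57 ≡ 1. → (39, 1)
4Q: (39, 1) + (48, 32). λ = (32 - 1)/(48 - 39) ≡ 31/9 mod 71. 9⁻¹ ≡ 8 (mod 71), so λ ≡ 35.
  x = λ² - 39 - 48 = 1225 - 87 ≡ 2; y = λ·(39 - 2) - 1 ≡ 16. → (2, 16)

(2, 16)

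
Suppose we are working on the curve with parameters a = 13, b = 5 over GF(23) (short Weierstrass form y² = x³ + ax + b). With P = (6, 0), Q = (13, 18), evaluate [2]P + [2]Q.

(10, 10)

First 2P:
Repeated addition: build up to 2P.
2P: (6, 0) + (6, 0): same x and y₁ ≡ -y₂, so the sum is the point at infinity.
2P = the point at infinity.
Next 2Q:
Repeated addition: build up to 2Q.
2Q: tangent at (13, 18): λ = (3·13² + 13)/(2·18) ≡ 14/13. 13⁻¹ ≡ 16 (mod 23) since 13·16 = 208 ≡ 1, so λ ≡ 14·16 ≡ 17.
  x = λ² - 13 - 13 = 289 - 26 ≡ 10; y = λ·(13 - 10) - 18 ≡ 10. → (10, 10)
2Q = (10, 10).
Finally 2P + 2Q:
the point at infinity + (10, 10) = (10, 10) (identity).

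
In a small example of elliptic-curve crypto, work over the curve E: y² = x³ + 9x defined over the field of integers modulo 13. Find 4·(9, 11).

(1, 7)

Write Q = (9, 11).
Double-and-add on 4 = (100)₂. Start with Q = (9, 11) for the leading 1-bit.
double: tangent at (9, 11): λ = (3·9² + 9)/(2·11) ≡ 5/9. 9⁻¹ ≡ 3 (mod 13) since 9·3 = 27 ≡ 1, so λ ≡ 5·3 ≡ 2.
  x = λ² - 9 - 9 = 4 - 18 ≡ 12; y = λ·(9 - 12) - 11 ≡ 9. → (12, 9)
double: tangent at (12, 9): λ = (3·12² + 9)/(2·9) ≡ 12/5. 5⁻¹ ≡ 8 (mod 13), so λ ≡ 12·8 ≡ 5.
  x = λ² - 12 - 12 = 25 - 24 ≡ 1; y = λ·(12 - 1) - 9 ≡ 7. → (1, 7)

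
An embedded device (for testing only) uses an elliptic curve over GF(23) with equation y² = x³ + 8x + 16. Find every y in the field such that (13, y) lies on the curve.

x³ + 8x + 16 = 2317 ≡ 17 (mod 23).
17 is a non-residue mod 23; no y exists.

none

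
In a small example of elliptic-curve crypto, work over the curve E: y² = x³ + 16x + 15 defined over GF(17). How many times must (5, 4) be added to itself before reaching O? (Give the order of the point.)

5

2P: tangent at (5, 4): λ = (3·5² + 16)/(2·4) ≡ 6/8. 8⁻¹ ≡ 15 (mod 17), so λ ≡ 6·15 ≡ 5.
  x = λ² - 5 - 5 = 25 - 10 ≡ 15; y = λ·(5 - 15) - 4 ≡ 14. → (15, 14)
3P: (15, 14) + (5, 4). λ = (4 - 14)/(5 - 15) ≡ 7/7 mod 17. 7⁻¹ ≡ 5 (mod 17) since 7·5 = 35 ≡ 1, so λ ≡ 1.
  x = λ² - 15 - 5 = 1 - 20 ≡ 15; y = λ·(15 - 15) - 14 ≡ 3. → (15, 3)
4P: (15, 3) + (5, 4). λ = (4 - 3)/(5 - 15) ≡ 1/7 mod 17. 7⁻¹ ≡ 5 (mod 17), so λ ≡ 5.
  x = λ² - 15 - 5 = 25 - 20 ≡ 5; y = λ·(15 - 5) - 3 ≡ 13. → (5, 13)
5P: (5, 13) + (5, 4): same x and y₁ ≡ -y₂, so the sum is O.
5P = O, so the order is 5.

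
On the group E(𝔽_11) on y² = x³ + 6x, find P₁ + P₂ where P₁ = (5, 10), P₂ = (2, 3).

(5, 10) + (2, 3). λ = (3 - 10)/(2 - 5) ≡ 4/8 mod 11. 8⁻¹ ≡ 7 (mod 11), so λ ≡ 6.
  x = λ² - 5 - 2 = 36 - 7 ≡ 7; y = λ·(5 - 7) - 10 ≡ 0. → (7, 0)

(7, 0)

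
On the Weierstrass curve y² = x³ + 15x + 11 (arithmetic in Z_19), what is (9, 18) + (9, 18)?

(17, 7)

tangent at (9, 18): λ = (3·9² + 15)/(2·18) ≡ 11/17. 17⁻¹ ≡ 9 (mod 19) since 17·9 = 153 ≡ 1, so λ ≡ 11·9 ≡ 4.
  x = λ² - 9 - 9 = 16 - 18 ≡ 17; y = λ·(9 - 17) - 18 ≡ 7. → (17, 7)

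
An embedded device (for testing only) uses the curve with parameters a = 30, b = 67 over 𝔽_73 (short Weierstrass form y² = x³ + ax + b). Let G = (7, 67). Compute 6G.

(19, 14)

Repeated addition: build up to 6G.
2G: tangent at (7, 67): λ = (3·7² + 30)/(2·67) ≡ 31/61. 61⁻¹ ≡ 6 (mod 73) since 61·6 = 366 ≡ 1, so λ ≡ 31·6 ≡ 40.
  x = λ² - 7 - 7 = 1600 - 14 ≡ 53; y = λ·(7 - 53) - 67 ≡ 64. → (53, 64)
3G: (53, 64) + (7, 67). λ = (67 - 64)/(7 - 53) ≡ 3/27 mod 73. 27⁻¹ ≡ 46 (mod 73) since 27·46 = 1242 ≡ 1, so λ ≡ 65.
  x = λ² - 53 - 7 = 4225 - 60 ≡ 4; y = λ·(53 - 4) - 64 ≡ 55. → (4, 55)
4G: (4, 55) + (7, 67). λ = (67 - 55)/(7 - 4) ≡ 12/3 mod 73. 3⁻¹ ≡ 49 (mod 73) since 3·49 = 147 ≡ 1, so λ ≡ 4.
  x = λ² - 4 - 7 = 16 - 11 ≡ 5; y = λ·(4 - 5) - 55 ≡ 14. → (5, 14)
5G: (5, 14) + (7, 67). λ = (67 - 14)/(7 - 5) ≡ 53/2 mod 73. 2⁻¹ ≡ 37 (mod 73) since 2·37 = 74 ≡ 1, so λ ≡ 63.
  x = λ² - 5 - 7 = 3969 - 12 ≡ 15; y = λ·(5 - 15) - 14 ≡ 13. → (15, 13)
6G: (15, 13) + (7, 67). λ = (67 - 13)/(7 - 15) ≡ 54/65 mod 73. 65⁻¹ ≡ 9 (mod 73), so λ ≡ 48.
  x = λ² - 15 - 7 = 2304 - 22 ≡ 19; y = λ·(15 - 19) - 13 ≡ 14. → (19, 14)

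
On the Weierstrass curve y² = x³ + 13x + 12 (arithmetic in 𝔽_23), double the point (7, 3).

tangent at (7, 3): λ = (3·7² + 13)/(2·3) ≡ 22/6. 6⁻¹ ≡ 4 (mod 23), so λ ≡ 22·4 ≡ 19.
  x = λ² - 7 - 7 = 361 - 14 ≡ 2; y = λ·(7 - 2) - 3 ≡ 0. → (2, 0)

(2, 0)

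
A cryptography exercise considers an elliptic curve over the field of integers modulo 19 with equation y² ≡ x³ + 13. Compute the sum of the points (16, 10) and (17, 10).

(16, 10) + (17, 10). λ = (10 - 10)/(17 - 16) ≡ 0/1 mod 19. 1⁻¹ ≡ 1 (mod 19), so λ ≡ 0.
  x = λ² - 16 - 17 = 0 - 33 ≡ 5; y = λ·(16 - 5) - 10 ≡ 9. → (5, 9)

(5, 9)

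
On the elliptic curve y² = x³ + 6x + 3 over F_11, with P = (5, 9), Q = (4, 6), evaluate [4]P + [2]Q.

First 4P:
Double-and-add on 4 = (100)₂. Start with P = (5, 9) for the leading 1-bit.
double: tangent at (5, 9): λ = (3·5² + 6)/(2·9) ≡ 4/7. 7⁻¹ ≡ 8 (mod 11), so λ ≡ 4·8 ≡ 10.
  x = λ² - 5 - 5 = 100 - 10 ≡ 2; y = λ·(5 - 2) - 9 ≡ 10. → (2, 10)
double: tangent at (2, 10): λ = (3·2² + 6)/(2·10) ≡ 7/9. 9⁻¹ ≡ 5 (mod 11) since 9·5 = 45 ≡ 1, so λ ≡ 7·5 ≡ 2.
  x = λ² - 2 - 2 = 4 - 4 ≡ 0; y = λ·(2 - 0) - 10 ≡ 5. → (0, 5)
4P = (0, 5).
Next 2Q:
Repeated addition: build up to 2Q.
2Q: tangent at (4, 6): λ = (3·4² + 6)/(2·6) ≡ 10/1. 1⁻¹ ≡ 1 (mod 11) since 1·1 = 1 ≡ 1, so λ ≡ 10·1 ≡ 10.
  x = λ² - 4 - 4 = 100 - 8 ≡ 4; y = λ·(4 - 4) - 6 ≡ 5. → (4, 5)
2Q = (4, 5).
Finally 4P + 2Q:
(0, 5) + (4, 5). λ = (5 - 5)/(4 - 0) ≡ 0/4 mod 11. 4⁻¹ ≡ 3 (mod 11), so λ ≡ 0.
  x = λ² - 0 - 4 = 0 - 4 ≡ 7; y = λ·(0 - 7) - 5 ≡ 6. → (7, 6)

(7, 6)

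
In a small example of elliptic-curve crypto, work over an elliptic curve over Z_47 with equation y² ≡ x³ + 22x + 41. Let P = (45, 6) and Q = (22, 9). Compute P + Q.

(45, 6) + (22, 9). λ = (9 - 6)/(22 - 45) ≡ 3/24 mod 47. 24⁻¹ ≡ 2 (mod 47), so λ ≡ 6.
  x = λ² - 45 - 22 = 36 - 67 ≡ 16; y = λ·(45 - 16) - 6 ≡ 27. → (16, 27)

(16, 27)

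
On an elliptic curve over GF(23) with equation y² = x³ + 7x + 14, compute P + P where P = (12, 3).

tangent at (12, 3): λ = (3·12² + 7)/(2·3) ≡ 2/6. 6⁻¹ ≡ 4 (mod 23), so λ ≡ 2·4 ≡ 8.
  x = λ² - 12 - 12 = 64 - 24 ≡ 17; y = λ·(12 - 17) - 3 ≡ 3. → (17, 3)

(17, 3)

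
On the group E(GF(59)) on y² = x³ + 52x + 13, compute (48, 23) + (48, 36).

O

The two points share x = 48 and their y-coordinates satisfy 23 + 36 ≡ 0 (mod 59), so they are inverses. Their sum is O.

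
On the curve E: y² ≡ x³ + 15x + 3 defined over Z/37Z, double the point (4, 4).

(28, 29)

tangent at (4, 4): λ = (3·4² + 15)/(2·4) ≡ 26/8. 8⁻¹ ≡ 14 (mod 37), so λ ≡ 26·14 ≡ 31.
  x = λ² - 4 - 4 = 961 - 8 ≡ 28; y = λ·(4 - 28) - 4 ≡ 29. → (28, 29)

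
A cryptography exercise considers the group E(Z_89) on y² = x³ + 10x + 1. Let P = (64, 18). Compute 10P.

Repeated addition: build up to 10P.
2P: tangent at (64, 18): λ = (3·64² + 10)/(2·18) ≡ 16/36. 36⁻¹ ≡ 47 (mod 89), so λ ≡ 16·47 ≡ 40.
  x = λ² - 64 - 64 = 1600 - 128 ≡ 48; y = λ·(64 - 48) - 18 ≡ 88. → (48, 88)
3P: (48, 88) + (64, 18). λ = (18 - 88)/(64 - 48) ≡ 19/16 mod 89. 16⁻¹ ≡ 39 (mod 89) since 16·39 = 624 ≡ 1, so λ ≡ 29.
  x = λ² - 48 - 64 = 841 - 112 ≡ 17; y = λ·(48 - 17) - 88 ≡ 10. → (17, 10)
4P: (17, 10) + (64, 18). λ = (18 - 10)/(64 - 17) ≡ 8/47 mod 89. 47⁻¹ ≡ 36 (mod 89), so λ ≡ 21.
  x = λ² - 17 - 64 = 441 - 81 ≡ 4; y = λ·(17 - 4) - 10 ≡ 85. → (4, 85)
5P: (4, 85) + (64, 18). λ = (18 - 85)/(64 - 4) ≡ 22/60 mod 89. 60⁻¹ ≡ 46 (mod 89), so λ ≡ 33.
  x = λ² - 4 - 64 = 1089 - 68 ≡ 42; y = λ·(4 - 42) - 85 ≡ 85. → (42, 85)
6P: (42, 85) + (64, 18). λ = (18 - 85)/(64 - 42) ≡ 22/22 mod 89. 22⁻¹ ≡ 85 (mod 89), so λ ≡ 1.
  x = λ² - 42 - 64 = 1 - 106 ≡ 73; y = λ·(42 - 73) - 85 ≡ 62. → (73, 62)
7P: (73, 62) + (64, 18). λ = (18 - 62)/(64 - 73) ≡ 45/80 mod 89. 80⁻¹ ≡ 79 (mod 89) since 80·79 = 6320 ≡ 1, so λ ≡ 84.
  x = λ² - 73 - 64 = 7056 - 137 ≡ 66; y = λ·(73 - 66) - 62 ≡ 81. → (66, 81)
8P: (66, 81) + (64, 18). λ = (18 - 81)/(64 - 66) ≡ 26/87 mod 89. 87⁻¹ ≡ 44 (mod 89), so λ ≡ 76.
  x = λ² - 66 - 64 = 5776 - 130 ≡ 39; y = λ·(66 - 39) - 81 ≡ 13. → (39, 13)
9P: (39, 13) + (64, 18). λ = (18 - 13)/(64 - 39) ≡ 5/25 mod 89. 25⁻¹ ≡ 57 (mod 89), so λ ≡ 18.
  x = λ² - 39 - 64 = 324 - 103 ≡ 43; y = λ·(39 - 43) - 13 ≡ 4. → (43, 4)
10P: (43, 4) + (64, 18). λ = (18 - 4)/(64 - 43) ≡ 14/21 mod 89. 21⁻¹ ≡ 17 (mod 89), so λ ≡ 60.
  x = λ² - 43 - 64 = 3600 - 107 ≡ 22; y = λ·(43 - 22) - 4 ≡ 10. → (22, 10)

(22, 10)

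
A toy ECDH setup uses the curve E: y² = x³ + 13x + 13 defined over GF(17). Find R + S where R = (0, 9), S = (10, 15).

(0, 9) + (10, 15). λ = (15 - 9)/(10 - 0) ≡ 6/10 mod 17. 10⁻¹ ≡ 12 (mod 17) since 10·12 = 120 ≡ 1, so λ ≡ 4.
  x = λ² - 0 - 10 = 16 - 10 ≡ 6; y = λ·(0 - 6) - 9 ≡ 1. → (6, 1)

(6, 1)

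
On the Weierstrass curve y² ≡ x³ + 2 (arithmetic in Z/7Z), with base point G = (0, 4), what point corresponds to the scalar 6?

Repeated addition: build up to 6G.
2G: tangent at (0, 4): λ = (3·0² + 0)/(2·4) ≡ 0/1. 1⁻¹ ≡ 1 (mod 7), so λ ≡ 0·1 ≡ 0.
  x = λ² - 0 - 0 = 0 - 0 ≡ 0; y = λ·(0 - 0) - 4 ≡ 3. → (0, 3)
3G: (0, 3) + (0, 4): same x and y₁ ≡ -y₂, so the sum is O.
4G: O + (0, 4) = (0, 4) (identity).
5G: tangent at (0, 4): λ = (3·0² + 0)/(2·4) ≡ 0/1. 1⁻¹ ≡ 1 (mod 7), so λ ≡ 0·1 ≡ 0.
  x = λ² - 0 - 0 = 0 - 0 ≡ 0; y = λ·(0 - 0) - 4 ≡ 3. → (0, 3)
6G: (0, 3) + (0, 4): same x and y₁ ≡ -y₂, so the sum is O.

O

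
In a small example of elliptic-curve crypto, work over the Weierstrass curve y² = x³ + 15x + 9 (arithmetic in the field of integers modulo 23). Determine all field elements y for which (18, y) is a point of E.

4, 19

x³ + 15x + 9 = 6111 ≡ 16 (mod 23).
Square roots of 16 mod 23: 4 and 19 (since 4² = 16 ≡ 16).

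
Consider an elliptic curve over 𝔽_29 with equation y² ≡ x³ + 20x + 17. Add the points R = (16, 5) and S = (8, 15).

(12, 19)

(16, 5) + (8, 15). λ = (15 - 5)/(8 - 16) ≡ 10/21 mod 29. 21⁻¹ ≡ 18 (mod 29) since 21·18 = 378 ≡ 1, so λ ≡ 6.
  x = λ² - 16 - 8 = 36 - 24 ≡ 12; y = λ·(16 - 12) - 5 ≡ 19. → (12, 19)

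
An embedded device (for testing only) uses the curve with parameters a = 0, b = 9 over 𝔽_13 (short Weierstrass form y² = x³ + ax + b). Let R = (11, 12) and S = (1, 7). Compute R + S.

(11, 1)

(11, 12) + (1, 7). λ = (7 - 12)/(1 - 11) ≡ 8/3 mod 13. 3⁻¹ ≡ 9 (mod 13) since 3·9 = 27 ≡ 1, so λ ≡ 7.
  x = λ² - 11 - 1 = 49 - 12 ≡ 11; y = λ·(11 - 11) - 12 ≡ 1. → (11, 1)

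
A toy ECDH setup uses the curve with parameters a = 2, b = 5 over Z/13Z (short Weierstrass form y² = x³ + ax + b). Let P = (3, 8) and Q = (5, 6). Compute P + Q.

(6, 8)

(3, 8) + (5, 6). λ = (6 - 8)/(5 - 3) ≡ 11/2 mod 13. 2⁻¹ ≡ 7 (mod 13) since 2·7 = 14 ≡ 1, so λ ≡ 12.
  x = λ² - 3 - 5 = 144 - 8 ≡ 6; y = λ·(3 - 6) - 8 ≡ 8. → (6, 8)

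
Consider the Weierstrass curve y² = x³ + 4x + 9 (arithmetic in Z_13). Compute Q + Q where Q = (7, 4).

tangent at (7, 4): λ = (3·7² + 4)/(2·4) ≡ 8/8. 8⁻¹ ≡ 5 (mod 13) since 8·5 = 40 ≡ 1, so λ ≡ 8·5 ≡ 1.
  x = λ² - 7 - 7 = 1 - 14 ≡ 0; y = λ·(7 - 0) - 4 ≡ 3. → (0, 3)

(0, 3)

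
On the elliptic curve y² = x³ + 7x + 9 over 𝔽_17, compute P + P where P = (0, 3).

tangent at (0, 3): λ = (3·0² + 7)/(2·3) ≡ 7/6. 6⁻¹ ≡ 3 (mod 17) since 6·3 = 18 ≡ 1, so λ ≡ 7·3 ≡ 4.
  x = λ² - 0 - 0 = 16 - 0 ≡ 16; y = λ·(0 - 16) - 3 ≡ 1. → (16, 1)

(16, 1)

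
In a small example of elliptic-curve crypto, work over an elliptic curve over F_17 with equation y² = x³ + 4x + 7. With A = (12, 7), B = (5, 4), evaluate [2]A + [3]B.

(6, 14)

First 2A:
Repeated addition: build up to 2A.
2A: tangent at (12, 7): λ = (3·12² + 4)/(2·7) ≡ 11/14. 14⁻¹ ≡ 11 (mod 17), so λ ≡ 11·11 ≡ 2.
  x = λ² - 12 - 12 = 4 - 24 ≡ 14; y = λ·(12 - 14) - 7 ≡ 6. → (14, 6)
2A = (14, 6).
Next 3B:
Repeated addition: build up to 3B.
2B: tangent at (5, 4): λ = (3·5² + 4)/(2·4) ≡ 11/8. 8⁻¹ ≡ 15 (mod 17), so λ ≡ 11·15 ≡ 12.
  x = λ² - 5 - 5 = 144 - 10 ≡ 15; y = λ·(5 - 15) - 4 ≡ 12. → (15, 12)
3B: (15, 12) + (5, 4). λ = (4 - 12)/(5 - 15) ≡ 9/7 mod 17. 7⁻¹ ≡ 5 (mod 17) since 7·5 = 35 ≡ 1, so λ ≡ 11.
  x = λ² - 15 - 5 = 121 - 20 ≡ 16; y = λ·(15 - 16) - 12 ≡ 11. → (16, 11)
3B = (16, 11).
Finally 2A + 3B:
(14, 6) + (16, 11). λ = (11 - 6)/(16 - 14) ≡ 5/2 mod 17. 2⁻¹ ≡ 9 (mod 17) since 2·9 = 18 ≡ 1, so λ ≡ 11.
  x = λ² - 14 - 16 = 121 - 30 ≡ 6; y = λ·(14 - 6) - 6 ≡ 14. → (6, 14)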